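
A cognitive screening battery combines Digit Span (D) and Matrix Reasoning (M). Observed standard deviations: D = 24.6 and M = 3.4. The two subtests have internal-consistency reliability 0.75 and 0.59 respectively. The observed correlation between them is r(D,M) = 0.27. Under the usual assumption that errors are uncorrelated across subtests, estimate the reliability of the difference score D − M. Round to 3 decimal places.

Var(D−M) = 24.6² + 3.4² − 2·24.6·3.4·0.27 = 616.72 − 45.1656 = 571.554.
With uncorrelated errors the cross-covariances are all true-score covariance, so they carry over unchanged; only the diagonal terms shrink to ρᵢσᵢ².
True-score variance = [24.6²·0.75 + 3.4²·0.59] − 45.1656 = 460.69 − 45.1656 = 415.525.
Reliability = 415.525 / 571.554 = 0.727.

0.727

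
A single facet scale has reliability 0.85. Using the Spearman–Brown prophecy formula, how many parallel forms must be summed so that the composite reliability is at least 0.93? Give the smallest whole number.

k ≥ ρ*(1−ρ₁)/(ρ₁(1−ρ*)) = 0.93·0.15 / (0.85·0.07) = 2.345.
Smallest integer k = 3.

3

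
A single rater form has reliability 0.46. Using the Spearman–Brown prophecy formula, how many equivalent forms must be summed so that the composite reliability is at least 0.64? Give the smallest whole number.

3

k ≥ ρ*(1−ρ₁)/(ρ₁(1−ρ*)) = 0.64·0.54 / (0.46·0.36) = 2.087.
Smallest integer k = 3.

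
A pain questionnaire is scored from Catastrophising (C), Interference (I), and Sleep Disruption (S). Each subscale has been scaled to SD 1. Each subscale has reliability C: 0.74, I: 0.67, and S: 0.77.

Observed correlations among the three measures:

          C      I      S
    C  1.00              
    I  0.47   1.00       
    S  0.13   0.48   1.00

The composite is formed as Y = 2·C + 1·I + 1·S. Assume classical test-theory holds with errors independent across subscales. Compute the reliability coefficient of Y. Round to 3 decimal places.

Var(Y) = 2² + 1 + 1 + 2·[2·0.47 + 2·0.13 + 0.48] = 6 + 3.36 = 9.36.
Under uncorrelated errors the observed covariances equal the true-score covariances, so only the own-variance terms attenuate.
True-score variance = [2²·0.74 + 0.67 + 0.77] + 3.36 = 4.4 + 3.36 = 7.76.
Reliability = 7.76 / 9.36 = 0.829.

0.829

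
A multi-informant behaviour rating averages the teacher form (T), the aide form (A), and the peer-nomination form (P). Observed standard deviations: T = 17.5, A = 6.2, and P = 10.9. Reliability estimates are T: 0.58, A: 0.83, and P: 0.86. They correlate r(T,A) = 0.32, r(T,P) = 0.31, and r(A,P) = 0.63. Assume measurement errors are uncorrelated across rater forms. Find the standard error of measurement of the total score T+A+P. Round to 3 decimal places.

12.320

Var(total) = 463.5 + 272.856 = 736.356.
True-score variance = 311.707 + 272.856 = 584.563, so reliability = 0.7939.
Error variance = 736.356 − 584.563 = 151.793; SEM = √151.793 = 12.320.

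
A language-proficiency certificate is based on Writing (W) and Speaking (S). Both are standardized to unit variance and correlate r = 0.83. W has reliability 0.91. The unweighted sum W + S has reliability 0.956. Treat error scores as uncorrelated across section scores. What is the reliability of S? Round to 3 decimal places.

Var(W+S) = 2 + 2·0.83 = 3.660.
True-score variance = ρ_W + ρ_S + 2·0.83, so 0.956 = (0.91 + ρ_S + 1.66) / 3.660.
ρ_S = 0.956·3.660 − 0.91 − 1.66 = 0.929.

0.929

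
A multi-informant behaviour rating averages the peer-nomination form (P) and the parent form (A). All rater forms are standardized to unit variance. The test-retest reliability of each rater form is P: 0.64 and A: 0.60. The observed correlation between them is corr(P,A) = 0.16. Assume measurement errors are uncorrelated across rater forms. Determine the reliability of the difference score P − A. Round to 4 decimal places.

0.5476

Var(P−A) = 1 + 1 − 2·0.16 = 2 − 0.32 = 1.68.
Under uncorrelated errors the observed covariances equal the true-score covariances, so only the own-variance terms attenuate.
True-score variance = [0.64 + 0.60] − 0.32 = 1.24 − 0.32 = 0.92.
Reliability = 0.92 / 1.68 = 0.5476.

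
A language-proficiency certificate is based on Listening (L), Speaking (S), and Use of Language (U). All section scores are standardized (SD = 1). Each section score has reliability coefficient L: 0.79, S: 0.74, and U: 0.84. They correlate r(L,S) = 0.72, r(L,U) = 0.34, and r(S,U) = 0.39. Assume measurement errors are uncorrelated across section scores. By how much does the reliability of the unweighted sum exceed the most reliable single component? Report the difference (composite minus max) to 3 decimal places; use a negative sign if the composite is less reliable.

0.053

Var(sum) = 3 + 2.9 = 5.9; true-score variance = 2.37 + 2.9 = 5.27; composite reliability = 0.8932.
Max component reliability = 0.8400.
Difference = 0.8932 − 0.8400 = 0.053.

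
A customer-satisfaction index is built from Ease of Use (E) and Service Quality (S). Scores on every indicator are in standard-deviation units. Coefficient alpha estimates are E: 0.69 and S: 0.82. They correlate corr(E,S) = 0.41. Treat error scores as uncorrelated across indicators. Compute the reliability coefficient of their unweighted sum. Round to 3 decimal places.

Var(E+S) = 2 + 2·[0.41] = 2 + 0.82 = 2.82.
Under uncorrelated errors the observed covariances equal the true-score covariances, so only the own-variance terms attenuate.
True-score variance = [0.69 + 0.82] + 0.82 = 1.51 + 0.82 = 2.33.
Reliability = 2.33 / 2.82 = 0.826.

0.826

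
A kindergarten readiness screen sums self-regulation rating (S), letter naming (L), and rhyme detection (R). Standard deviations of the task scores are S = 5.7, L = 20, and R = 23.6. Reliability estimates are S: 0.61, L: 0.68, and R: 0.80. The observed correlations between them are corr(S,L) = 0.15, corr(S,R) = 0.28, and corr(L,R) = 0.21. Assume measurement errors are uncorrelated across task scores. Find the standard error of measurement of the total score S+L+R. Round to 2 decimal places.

15.88

Var(total) = 989.45 + 307.771 = 1297.22.
True-score variance = 737.387 + 307.771 = 1045.16, so reliability = 0.8057.
Error variance = 1297.22 − 1045.16 = 252.063; SEM = √252.063 = 15.88.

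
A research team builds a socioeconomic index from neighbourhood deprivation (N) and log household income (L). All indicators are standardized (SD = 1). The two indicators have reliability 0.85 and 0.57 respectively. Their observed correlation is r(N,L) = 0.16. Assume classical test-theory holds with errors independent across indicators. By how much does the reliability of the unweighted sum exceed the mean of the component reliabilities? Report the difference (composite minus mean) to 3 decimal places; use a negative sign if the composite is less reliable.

Var(sum) = 2 + 0.32 = 2.32; true-score variance = 1.42 + 0.32 = 1.74; composite reliability = 0.7500.
Mean component reliability = 0.7100.
Difference = 0.7500 − 0.7100 = 0.040.

0.040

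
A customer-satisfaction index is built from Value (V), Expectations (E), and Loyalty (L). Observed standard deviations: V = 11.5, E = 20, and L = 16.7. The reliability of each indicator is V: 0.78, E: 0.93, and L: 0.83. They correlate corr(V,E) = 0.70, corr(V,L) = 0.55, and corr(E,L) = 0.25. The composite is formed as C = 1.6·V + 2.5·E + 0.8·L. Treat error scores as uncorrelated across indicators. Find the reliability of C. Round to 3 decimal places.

Var(C) = 1.6²·11.5² + 2.5²·20² + 0.8²·16.7² + 2·[4·11.5·20·0.70 + 1.28·11.5·16.7·0.55 + 2·20·16.7·0.25] = 3017.05 + 1892.41 = 4909.46.
Because errors are independent across components, Cov(Tᵢ,Tⱼ) = Cov(Xᵢ,Xⱼ); the off-diagonal part of the true-score variance is the same as above.
True-score variance = [1.6²·11.5²·0.78 + 2.5²·20²·0.93 + 0.8²·16.7²·0.83] + 1892.41 = 2737.22 + 1892.41 = 4629.63.
Reliability = 4629.63 / 4909.46 = 0.943.

0.943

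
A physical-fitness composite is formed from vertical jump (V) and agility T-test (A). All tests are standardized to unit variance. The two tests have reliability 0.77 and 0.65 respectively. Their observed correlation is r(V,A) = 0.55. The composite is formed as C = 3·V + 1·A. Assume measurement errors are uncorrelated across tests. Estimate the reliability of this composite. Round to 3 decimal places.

Var(C) = 3² + 1 + 2·[3·0.55] = 10 + 3.3 = 13.3.
Because errors are independent across components, Cov(Tᵢ,Tⱼ) = Cov(Xᵢ,Xⱼ); the off-diagonal part of the true-score variance is the same as above.
True-score variance = [3²·0.77 + 0.65] + 3.3 = 7.58 + 3.3 = 10.88.
Reliability = 10.88 / 13.3 = 0.818.

0.818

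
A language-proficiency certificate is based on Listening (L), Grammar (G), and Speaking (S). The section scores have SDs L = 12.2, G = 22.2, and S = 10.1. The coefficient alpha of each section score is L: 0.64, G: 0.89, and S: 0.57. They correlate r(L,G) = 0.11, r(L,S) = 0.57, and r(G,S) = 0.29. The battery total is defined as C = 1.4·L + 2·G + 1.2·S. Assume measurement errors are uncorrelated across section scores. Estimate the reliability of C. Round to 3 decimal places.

0.877

Var(C) = 1.4²·12.2² + 2²·22.2² + 1.2²·10.1² + 2·[2.8·12.2·22.2·0.11 + 1.68·12.2·10.1·0.57 + 2.4·22.2·10.1·0.29] = 2409.98 + 714.943 = 3124.92.
Under uncorrelated errors the observed covariances equal the true-score covariances, so only the own-variance terms attenuate.
True-score variance = [1.4²·12.2²·0.64 + 2²·22.2²·0.89 + 1.2²·10.1²·0.57] + 714.943 = 2024.95 + 714.943 = 2739.89.
Reliability = 2739.89 / 3124.92 = 0.877.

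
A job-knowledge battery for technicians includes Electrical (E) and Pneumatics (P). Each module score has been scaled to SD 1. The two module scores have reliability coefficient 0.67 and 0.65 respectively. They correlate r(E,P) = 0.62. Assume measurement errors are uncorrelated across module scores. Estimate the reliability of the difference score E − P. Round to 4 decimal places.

0.1053

Var(E−P) = 1 + 1 − 2·0.62 = 2 − 1.24 = 0.76.
With uncorrelated errors the cross-covariances are all true-score covariance, so they carry over unchanged; only the diagonal terms shrink to ρᵢσᵢ².
True-score variance = [0.67 + 0.65] − 1.24 = 1.32 − 1.24 = 0.08.
Reliability = 0.08 / 0.76 = 0.1053.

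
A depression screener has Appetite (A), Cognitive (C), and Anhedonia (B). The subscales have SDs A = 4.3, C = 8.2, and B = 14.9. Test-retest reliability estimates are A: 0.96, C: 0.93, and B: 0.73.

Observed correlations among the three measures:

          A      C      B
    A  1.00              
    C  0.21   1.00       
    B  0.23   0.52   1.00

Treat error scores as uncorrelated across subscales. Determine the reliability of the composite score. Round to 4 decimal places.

Var(A+C+B) = 4.3² + 8.2² + 14.9² + 2·[4.3·8.2·0.21 + 4.3·14.9·0.23 + 8.2·14.9·0.52] = 307.74 + 171.349 = 479.089.
Because errors are independent across components, Cov(Tᵢ,Tⱼ) = Cov(Xᵢ,Xⱼ); the off-diagonal part of the true-score variance is the same as above.
True-score variance = [4.3²·0.96 + 8.2²·0.93 + 14.9²·0.73] + 171.349 = 242.351 + 171.349 = 413.7.
Reliability = 413.7 / 479.089 = 0.8635.

0.8635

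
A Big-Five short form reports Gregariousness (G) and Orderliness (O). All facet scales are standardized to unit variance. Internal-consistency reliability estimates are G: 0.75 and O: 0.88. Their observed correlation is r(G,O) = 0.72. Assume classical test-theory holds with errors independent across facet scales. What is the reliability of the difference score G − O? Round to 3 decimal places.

Var(G−O) = 1 + 1 − 2·0.72 = 2 − 1.44 = 0.56.
Because errors are independent across components, Cov(Tᵢ,Tⱼ) = Cov(Xᵢ,Xⱼ); the off-diagonal part of the true-score variance is the same as above.
True-score variance = [0.75 + 0.88] − 1.44 = 1.63 − 1.44 = 0.19.
Reliability = 0.19 / 0.56 = 0.339.

0.339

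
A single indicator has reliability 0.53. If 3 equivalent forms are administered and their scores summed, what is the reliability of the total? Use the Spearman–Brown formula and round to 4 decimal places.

0.7718

ρ_k = kρ / (1 + (k−1)ρ) = 3·0.53 / (1 + 2·0.53) = 1.590 / 2.060 = 0.7718.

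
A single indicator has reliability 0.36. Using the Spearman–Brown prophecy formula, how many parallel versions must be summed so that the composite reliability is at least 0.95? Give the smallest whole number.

k ≥ ρ*(1−ρ₁)/(ρ₁(1−ρ*)) = 0.95·0.64 / (0.36·0.05) = 33.778.
Smallest integer k = 34.

34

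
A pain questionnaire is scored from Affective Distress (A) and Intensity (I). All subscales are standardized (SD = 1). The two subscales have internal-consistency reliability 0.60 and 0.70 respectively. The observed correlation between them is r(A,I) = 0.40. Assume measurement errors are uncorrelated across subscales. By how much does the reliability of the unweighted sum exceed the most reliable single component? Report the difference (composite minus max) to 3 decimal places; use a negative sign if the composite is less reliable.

Var(sum) = 2 + 0.8 = 2.8; true-score variance = 1.3 + 0.8 = 2.1; composite reliability = 0.7500.
Max component reliability = 0.7000.
Difference = 0.7500 − 0.7000 = 0.050.

0.050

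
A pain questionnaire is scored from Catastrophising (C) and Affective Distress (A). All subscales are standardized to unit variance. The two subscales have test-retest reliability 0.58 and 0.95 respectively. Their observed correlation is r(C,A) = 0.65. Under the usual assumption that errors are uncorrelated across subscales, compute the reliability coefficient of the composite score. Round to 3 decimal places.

Var(C+A) = 2 + 2·[0.65] = 2 + 1.3 = 3.3.
Under uncorrelated errors the observed covariances equal the true-score covariances, so only the own-variance terms attenuate.
True-score variance = [0.58 + 0.95] + 1.3 = 1.53 + 1.3 = 2.83.
Reliability = 2.83 / 3.3 = 0.858.

0.858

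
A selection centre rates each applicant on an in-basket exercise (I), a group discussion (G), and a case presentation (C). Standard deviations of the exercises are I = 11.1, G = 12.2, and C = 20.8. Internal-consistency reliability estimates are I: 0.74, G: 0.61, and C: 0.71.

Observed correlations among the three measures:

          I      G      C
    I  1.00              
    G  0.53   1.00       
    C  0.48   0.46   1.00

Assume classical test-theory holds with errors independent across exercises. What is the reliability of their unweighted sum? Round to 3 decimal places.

0.835

Var(I+G+C) = 11.1² + 12.2² + 20.8² + 2·[11.1·12.2·0.53 + 11.1·20.8·0.48 + 12.2·20.8·0.46] = 704.69 + 598.649 = 1303.34.
Under uncorrelated errors the observed covariances equal the true-score covariances, so only the own-variance terms attenuate.
True-score variance = [11.1²·0.74 + 12.2²·0.61 + 20.8²·0.71] + 598.649 = 489.142 + 598.649 = 1087.79.
Reliability = 1087.79 / 1303.34 = 0.835.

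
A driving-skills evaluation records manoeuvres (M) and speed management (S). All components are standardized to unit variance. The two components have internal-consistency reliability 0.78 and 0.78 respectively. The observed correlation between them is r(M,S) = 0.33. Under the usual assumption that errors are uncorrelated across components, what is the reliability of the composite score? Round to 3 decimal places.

0.835

Var(M+S) = 2 + 2·[0.33] = 2 + 0.66 = 2.66.
With uncorrelated errors the cross-covariances are all true-score covariance, so they carry over unchanged; only the diagonal terms shrink to ρᵢσᵢ².
True-score variance = [0.78 + 0.78] + 0.66 = 1.56 + 0.66 = 2.22.
Reliability = 2.22 / 2.66 = 0.835.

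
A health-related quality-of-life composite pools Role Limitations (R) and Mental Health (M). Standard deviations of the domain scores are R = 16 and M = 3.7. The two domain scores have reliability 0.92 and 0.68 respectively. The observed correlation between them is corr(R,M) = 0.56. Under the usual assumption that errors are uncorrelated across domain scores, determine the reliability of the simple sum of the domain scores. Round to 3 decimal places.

Var(R+M) = 16² + 3.7² + 2·[16·3.7·0.56] = 269.69 + 66.304 = 335.994.
With uncorrelated errors the cross-covariances are all true-score covariance, so they carry over unchanged; only the diagonal terms shrink to ρᵢσᵢ².
True-score variance = [16²·0.92 + 3.7²·0.68] + 66.304 = 244.829 + 66.304 = 311.133.
Reliability = 311.133 / 335.994 = 0.926.

0.926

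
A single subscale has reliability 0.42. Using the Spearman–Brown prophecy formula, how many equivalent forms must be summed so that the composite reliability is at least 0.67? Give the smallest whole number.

3

k ≥ ρ*(1−ρ₁)/(ρ₁(1−ρ*)) = 0.67·0.58 / (0.42·0.33) = 2.804.
Smallest integer k = 3.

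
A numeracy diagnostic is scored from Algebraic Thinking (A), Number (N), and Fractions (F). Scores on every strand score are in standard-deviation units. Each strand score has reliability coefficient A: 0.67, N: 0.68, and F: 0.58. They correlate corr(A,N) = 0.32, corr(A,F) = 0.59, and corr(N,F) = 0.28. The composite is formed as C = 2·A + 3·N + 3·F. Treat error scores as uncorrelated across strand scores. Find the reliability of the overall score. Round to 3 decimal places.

0.790

Var(C) = 2² + 3² + 3² + 2·[6·0.32 + 6·0.59 + 9·0.28] = 22 + 15.96 = 37.96.
With uncorrelated errors the cross-covariances are all true-score covariance, so they carry over unchanged; only the diagonal terms shrink to ρᵢσᵢ².
True-score variance = [2²·0.67 + 3²·0.68 + 3²·0.58] + 15.96 = 14.02 + 15.96 = 29.98.
Reliability = 29.98 / 37.96 = 0.790.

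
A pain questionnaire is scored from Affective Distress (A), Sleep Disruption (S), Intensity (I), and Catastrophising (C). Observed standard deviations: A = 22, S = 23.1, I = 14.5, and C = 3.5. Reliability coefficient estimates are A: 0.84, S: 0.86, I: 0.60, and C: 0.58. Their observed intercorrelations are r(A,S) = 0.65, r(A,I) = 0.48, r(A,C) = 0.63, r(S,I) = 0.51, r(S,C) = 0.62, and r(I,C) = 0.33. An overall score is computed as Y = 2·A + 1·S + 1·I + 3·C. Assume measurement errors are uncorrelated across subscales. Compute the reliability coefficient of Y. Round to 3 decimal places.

Var(Y) = 2²·22² + 23.1² + 14.5² + 3²·3.5² + 2·[2·22·23.1·0.65 + 2·22·14.5·0.48 + 6·22·3.5·0.63 + 23.1·14.5·0.51 + 3·23.1·3.5·0.62 + 3·14.5·3.5·0.33] = 2790.11 + 3258.82 = 6048.93.
Under uncorrelated errors the observed covariances equal the true-score covariances, so only the own-variance terms attenuate.
True-score variance = [2²·22²·0.84 + 23.1²·0.86 + 14.5²·0.60 + 3²·3.5²·0.58] + 3258.82 = 2275.24 + 3258.82 = 5534.06.
Reliability = 5534.06 / 6048.93 = 0.915.

0.915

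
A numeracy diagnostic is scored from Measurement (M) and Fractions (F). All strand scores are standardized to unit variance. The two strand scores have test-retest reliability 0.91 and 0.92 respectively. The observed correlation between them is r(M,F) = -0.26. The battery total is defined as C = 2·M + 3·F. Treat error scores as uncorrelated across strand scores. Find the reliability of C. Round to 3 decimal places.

Var(C) = 2² + 3² + 2·[6·(-0.26)] = 13 − 3.12 = 9.88.
Because errors are independent across components, Cov(Tᵢ,Tⱼ) = Cov(Xᵢ,Xⱼ); the off-diagonal part of the true-score variance is the same as above.
True-score variance = [2²·0.91 + 3²·0.92] − 3.12 = 11.92 − 3.12 = 8.8.
Reliability = 8.8 / 9.88 = 0.891.

0.891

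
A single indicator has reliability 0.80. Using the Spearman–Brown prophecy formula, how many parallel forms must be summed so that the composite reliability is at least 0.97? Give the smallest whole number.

k ≥ ρ*(1−ρ₁)/(ρ₁(1−ρ*)) = 0.97·0.20 / (0.80·0.03) = 8.083.
Smallest integer k = 9.

9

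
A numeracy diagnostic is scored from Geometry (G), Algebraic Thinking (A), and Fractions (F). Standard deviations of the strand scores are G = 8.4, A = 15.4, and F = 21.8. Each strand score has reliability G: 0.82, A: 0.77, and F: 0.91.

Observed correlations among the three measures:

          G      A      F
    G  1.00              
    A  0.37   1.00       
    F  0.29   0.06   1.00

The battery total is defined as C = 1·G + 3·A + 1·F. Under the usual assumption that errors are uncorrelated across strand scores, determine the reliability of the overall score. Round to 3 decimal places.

Var(C) = 8.4² + 3²·15.4² + 21.8² + 2·[3·8.4·15.4·0.37 + 8.4·21.8·0.29 + 3·15.4·21.8·0.06] = 2680.24 + 514.248 = 3194.49.
Because errors are independent across components, Cov(Tᵢ,Tⱼ) = Cov(Xᵢ,Xⱼ); the off-diagonal part of the true-score variance is the same as above.
True-score variance = [8.4²·0.82 + 3²·15.4²·0.77 + 21.8²·0.91] + 514.248 = 2133.85 + 514.248 = 2648.09.
Reliability = 2648.09 / 3194.49 = 0.829.

0.829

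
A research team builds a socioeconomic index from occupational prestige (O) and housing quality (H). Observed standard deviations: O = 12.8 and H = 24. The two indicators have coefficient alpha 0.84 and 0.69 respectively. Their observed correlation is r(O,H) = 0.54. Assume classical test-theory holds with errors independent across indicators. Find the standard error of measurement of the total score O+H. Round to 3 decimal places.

14.310

Var(total) = 739.84 + 331.776 = 1071.62.
True-score variance = 535.066 + 331.776 = 866.842, so reliability = 0.8089.
Error variance = 1071.62 − 866.842 = 204.774; SEM = √204.774 = 14.310.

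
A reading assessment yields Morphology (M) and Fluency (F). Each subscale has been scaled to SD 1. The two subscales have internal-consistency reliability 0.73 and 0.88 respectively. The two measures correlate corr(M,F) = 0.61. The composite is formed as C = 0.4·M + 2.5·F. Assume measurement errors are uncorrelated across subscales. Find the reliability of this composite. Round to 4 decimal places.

Var(C) = 0.4² + 2.5² + 2·[0.61] = 6.41 + 1.22 = 7.63.
With uncorrelated errors the cross-covariances are all true-score covariance, so they carry over unchanged; only the diagonal terms shrink to ρᵢσᵢ².
True-score variance = [0.4²·0.73 + 2.5²·0.88] + 1.22 = 5.6168 + 1.22 = 6.8368.
Reliability = 6.8368 / 7.63 = 0.8960.

0.8960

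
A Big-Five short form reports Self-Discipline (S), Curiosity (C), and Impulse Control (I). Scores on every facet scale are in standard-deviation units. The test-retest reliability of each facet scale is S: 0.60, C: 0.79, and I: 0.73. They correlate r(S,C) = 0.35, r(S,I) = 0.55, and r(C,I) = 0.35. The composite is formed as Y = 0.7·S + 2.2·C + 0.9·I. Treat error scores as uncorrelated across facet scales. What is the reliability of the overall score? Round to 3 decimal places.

0.846

Var(Y) = 0.7² + 2.2² + 0.9² + 2·[1.54·0.35 + 0.63·0.55 + 1.98·0.35] = 6.14 + 3.157 = 9.297.
With uncorrelated errors the cross-covariances are all true-score covariance, so they carry over unchanged; only the diagonal terms shrink to ρᵢσᵢ².
True-score variance = [0.7²·0.60 + 2.2²·0.79 + 0.9²·0.73] + 3.157 = 4.7089 + 3.157 = 7.8659.
Reliability = 7.8659 / 9.297 = 0.846.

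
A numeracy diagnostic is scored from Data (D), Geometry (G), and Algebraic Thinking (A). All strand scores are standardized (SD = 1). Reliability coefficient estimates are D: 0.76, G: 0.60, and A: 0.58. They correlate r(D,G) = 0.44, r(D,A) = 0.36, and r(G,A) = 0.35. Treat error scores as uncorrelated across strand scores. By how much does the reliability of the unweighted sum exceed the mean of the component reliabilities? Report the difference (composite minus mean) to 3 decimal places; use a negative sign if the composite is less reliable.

0.153

Var(sum) = 3 + 2.3 = 5.3; true-score variance = 1.94 + 2.3 = 4.24; composite reliability = 0.8000.
Mean component reliability = 0.6467.
Difference = 0.8000 − 0.6467 = 0.153.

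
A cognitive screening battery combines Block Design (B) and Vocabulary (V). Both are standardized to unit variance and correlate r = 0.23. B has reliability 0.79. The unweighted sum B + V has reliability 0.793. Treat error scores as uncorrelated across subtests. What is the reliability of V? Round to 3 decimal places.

Var(B+V) = 2 + 2·0.23 = 2.460.
True-score variance = ρ_B + ρ_V + 2·0.23, so 0.793 = (0.79 + ρ_V + 0.46) / 2.460.
ρ_V = 0.793·2.460 − 0.79 − 0.46 = 0.701.

0.701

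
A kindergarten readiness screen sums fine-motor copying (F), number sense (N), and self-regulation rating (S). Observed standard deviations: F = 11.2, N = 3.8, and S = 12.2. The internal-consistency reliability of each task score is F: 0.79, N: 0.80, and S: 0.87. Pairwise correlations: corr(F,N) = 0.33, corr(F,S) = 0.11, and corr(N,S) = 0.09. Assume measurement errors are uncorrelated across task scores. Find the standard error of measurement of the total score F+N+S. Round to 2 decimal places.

6.97

Var(total) = 288.72 + 66.4952 = 355.215.
True-score variance = 240.14 + 66.4952 = 306.636, so reliability = 0.8632.
Error variance = 355.215 − 306.636 = 48.5796; SEM = √48.5796 = 6.97.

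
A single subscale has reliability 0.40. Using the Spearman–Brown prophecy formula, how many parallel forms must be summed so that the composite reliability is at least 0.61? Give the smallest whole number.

k ≥ ρ*(1−ρ₁)/(ρ₁(1−ρ*)) = 0.61·0.60 / (0.40·0.39) = 2.346.
Smallest integer k = 3.

3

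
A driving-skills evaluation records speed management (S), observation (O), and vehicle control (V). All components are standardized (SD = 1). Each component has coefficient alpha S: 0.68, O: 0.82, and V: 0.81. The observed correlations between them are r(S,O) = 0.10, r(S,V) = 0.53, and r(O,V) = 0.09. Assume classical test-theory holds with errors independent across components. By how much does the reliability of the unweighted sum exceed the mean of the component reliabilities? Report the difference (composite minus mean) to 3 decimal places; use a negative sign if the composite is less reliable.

0.075

Var(sum) = 3 + 1.44 = 4.44; true-score variance = 2.31 + 1.44 = 3.75; composite reliability = 0.8446.
Mean component reliability = 0.7700.
Difference = 0.8446 − 0.7700 = 0.075.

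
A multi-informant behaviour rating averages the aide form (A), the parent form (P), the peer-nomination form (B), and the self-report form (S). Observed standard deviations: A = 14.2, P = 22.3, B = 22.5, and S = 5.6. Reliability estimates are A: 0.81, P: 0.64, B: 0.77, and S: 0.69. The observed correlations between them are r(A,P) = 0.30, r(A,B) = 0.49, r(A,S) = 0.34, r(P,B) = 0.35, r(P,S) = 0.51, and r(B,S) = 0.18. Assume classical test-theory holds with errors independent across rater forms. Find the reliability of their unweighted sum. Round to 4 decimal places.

0.8518

Var(A+P+B+S) = 14.2² + 22.3² + 22.5² + 5.6² + 2·[14.2·22.3·0.30 + 14.2·22.5·0.49 + 14.2·5.6·0.34 + 22.3·22.5·0.35 + 22.3·5.6·0.51 + 22.5·5.6·0.18] = 1236.54 + 1081.14 = 2317.68.
With uncorrelated errors the cross-covariances are all true-score covariance, so they carry over unchanged; only the diagonal terms shrink to ρᵢσᵢ².
True-score variance = [14.2²·0.81 + 22.3²·0.64 + 22.5²·0.77 + 5.6²·0.69] + 1081.14 = 893.045 + 1081.14 = 1974.19.
Reliability = 1974.19 / 2317.68 = 0.8518.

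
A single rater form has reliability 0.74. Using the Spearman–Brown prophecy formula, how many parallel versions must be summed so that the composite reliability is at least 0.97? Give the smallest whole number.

k ≥ ρ*(1−ρ₁)/(ρ₁(1−ρ*)) = 0.97·0.26 / (0.74·0.03) = 11.360.
Smallest integer k = 12.

12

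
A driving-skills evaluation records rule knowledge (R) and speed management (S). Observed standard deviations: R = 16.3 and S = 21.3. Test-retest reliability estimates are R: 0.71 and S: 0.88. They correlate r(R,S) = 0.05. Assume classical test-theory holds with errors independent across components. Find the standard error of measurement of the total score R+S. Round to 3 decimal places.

11.467

Var(total) = 719.38 + 34.719 = 754.099.
True-score variance = 587.887 + 34.719 = 622.606, so reliability = 0.8256.
Error variance = 754.099 − 622.606 = 131.493; SEM = √131.493 = 11.467.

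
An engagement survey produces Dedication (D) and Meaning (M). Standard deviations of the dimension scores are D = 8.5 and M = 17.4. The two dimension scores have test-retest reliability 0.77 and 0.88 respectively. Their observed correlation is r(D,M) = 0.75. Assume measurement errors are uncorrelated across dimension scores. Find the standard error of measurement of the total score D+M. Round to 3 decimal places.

Var(total) = 375.01 + 221.85 = 596.86.
True-score variance = 322.061 + 221.85 = 543.911, so reliability = 0.9113.
Error variance = 596.86 − 543.911 = 52.9487; SEM = √52.9487 = 7.277.

7.277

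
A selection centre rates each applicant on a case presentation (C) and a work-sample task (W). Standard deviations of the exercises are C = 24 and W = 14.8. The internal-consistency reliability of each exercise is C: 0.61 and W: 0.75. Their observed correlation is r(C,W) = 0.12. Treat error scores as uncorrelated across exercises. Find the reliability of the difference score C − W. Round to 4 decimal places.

0.6064

Var(C−W) = 24² + 14.8² − 2·24·14.8·0.12 = 795.04 − 85.248 = 709.792.
Because errors are independent across components, Cov(Tᵢ,Tⱼ) = Cov(Xᵢ,Xⱼ); the off-diagonal part of the true-score variance is the same as above.
True-score variance = [24²·0.61 + 14.8²·0.75] − 85.248 = 515.64 − 85.248 = 430.392.
Reliability = 430.392 / 709.792 = 0.6064.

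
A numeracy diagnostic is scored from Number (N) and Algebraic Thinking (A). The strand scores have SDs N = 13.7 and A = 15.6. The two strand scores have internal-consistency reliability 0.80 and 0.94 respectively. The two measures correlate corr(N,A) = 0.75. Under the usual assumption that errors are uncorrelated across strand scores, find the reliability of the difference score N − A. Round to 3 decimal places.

0.528

Var(N−A) = 13.7² + 15.6² − 2·13.7·15.6·0.75 = 431.05 − 320.58 = 110.47.
With uncorrelated errors the cross-covariances are all true-score covariance, so they carry over unchanged; only the diagonal terms shrink to ρᵢσᵢ².
True-score variance = [13.7²·0.80 + 15.6²·0.94] − 320.58 = 378.91 − 320.58 = 58.3304.
Reliability = 58.3304 / 110.47 = 0.528.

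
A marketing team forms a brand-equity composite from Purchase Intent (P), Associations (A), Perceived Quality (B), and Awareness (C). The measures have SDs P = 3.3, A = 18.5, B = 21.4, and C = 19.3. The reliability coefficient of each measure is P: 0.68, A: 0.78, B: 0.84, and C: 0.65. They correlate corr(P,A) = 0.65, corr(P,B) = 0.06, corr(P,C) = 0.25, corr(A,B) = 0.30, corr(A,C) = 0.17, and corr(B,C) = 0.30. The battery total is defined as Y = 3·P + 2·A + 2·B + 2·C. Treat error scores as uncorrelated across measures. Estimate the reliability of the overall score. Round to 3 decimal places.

0.855

Var(Y) = 3²·3.3² + 2²·18.5² + 2²·21.4² + 2²·19.3² + 2·[6·3.3·18.5·0.65 + 6·3.3·21.4·0.06 + 6·3.3·19.3·0.25 + 4·18.5·21.4·0.30 + 4·18.5·19.3·0.17 + 4·21.4·19.3·0.30] = 4788.81 + 3145.1 = 7933.91.
Under uncorrelated errors the observed covariances equal the true-score covariances, so only the own-variance terms attenuate.
True-score variance = [3²·3.3²·0.68 + 2²·18.5²·0.78 + 2²·21.4²·0.84 + 2²·19.3²·0.65] + 3145.1 = 3641.69 + 3145.1 = 6786.79.
Reliability = 6786.79 / 7933.91 = 0.855.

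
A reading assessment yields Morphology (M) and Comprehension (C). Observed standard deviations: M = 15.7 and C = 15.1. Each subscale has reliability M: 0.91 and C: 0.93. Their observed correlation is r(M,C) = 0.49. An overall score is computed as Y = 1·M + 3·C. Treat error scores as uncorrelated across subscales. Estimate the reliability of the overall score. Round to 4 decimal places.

Var(Y) = 15.7² + 3²·15.1² + 2·[3·15.7·15.1·0.49] = 2298.58 + 696.986 = 2995.57.
With uncorrelated errors the cross-covariances are all true-score covariance, so they carry over unchanged; only the diagonal terms shrink to ρᵢσᵢ².
True-score variance = [15.7²·0.91 + 3²·15.1²·0.93] + 696.986 = 2132.75 + 696.986 = 2829.74.
Reliability = 2829.74 / 2995.57 = 0.9446.

0.9446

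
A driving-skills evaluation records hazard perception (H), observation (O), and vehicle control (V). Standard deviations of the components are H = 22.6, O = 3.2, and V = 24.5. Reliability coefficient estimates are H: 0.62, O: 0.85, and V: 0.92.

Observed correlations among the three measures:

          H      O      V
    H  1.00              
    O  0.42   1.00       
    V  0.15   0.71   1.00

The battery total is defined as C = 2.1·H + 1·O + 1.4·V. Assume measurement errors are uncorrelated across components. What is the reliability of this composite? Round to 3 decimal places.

Var(C) = 2.1²·22.6² + 3.2² + 1.4²·24.5² + 2·[2.1·22.6·3.2·0.42 + 2.94·22.6·24.5·0.15 + 1.4·3.2·24.5·0.71] = 3439.18 + 771.795 = 4210.98.
Under uncorrelated errors the observed covariances equal the true-score covariances, so only the own-variance terms attenuate.
True-score variance = [2.1²·22.6²·0.62 + 3.2²·0.85 + 1.4²·24.5²·0.92] + 771.795 = 2487.59 + 771.795 = 3259.39.
Reliability = 3259.39 / 4210.98 = 0.774.

0.774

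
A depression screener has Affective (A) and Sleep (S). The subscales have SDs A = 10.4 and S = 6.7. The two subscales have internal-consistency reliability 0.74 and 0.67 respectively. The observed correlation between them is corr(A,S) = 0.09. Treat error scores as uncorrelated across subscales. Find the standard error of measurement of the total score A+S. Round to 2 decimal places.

6.55

Var(total) = 153.05 + 12.5424 = 165.592.
True-score variance = 110.115 + 12.5424 = 122.657, so reliability = 0.7407.
Error variance = 165.592 − 122.657 = 42.9353; SEM = √42.9353 = 6.55.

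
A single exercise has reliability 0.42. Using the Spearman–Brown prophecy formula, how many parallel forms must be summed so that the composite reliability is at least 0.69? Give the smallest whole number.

k ≥ ρ*(1−ρ₁)/(ρ₁(1−ρ*)) = 0.69·0.58 / (0.42·0.31) = 3.074.
Smallest integer k = 4.

4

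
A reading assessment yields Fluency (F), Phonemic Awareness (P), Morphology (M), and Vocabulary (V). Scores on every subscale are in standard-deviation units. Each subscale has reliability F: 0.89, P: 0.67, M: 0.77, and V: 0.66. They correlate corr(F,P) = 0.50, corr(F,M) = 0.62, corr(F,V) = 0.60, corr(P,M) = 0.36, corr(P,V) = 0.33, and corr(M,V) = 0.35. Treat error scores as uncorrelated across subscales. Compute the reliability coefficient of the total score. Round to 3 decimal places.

0.894

Var(F+P+M+V) = 4 + 2·[0.50 + 0.62 + 0.60 + 0.36 + 0.33 + 0.35] = 4 + 5.52 = 9.52.
Under uncorrelated errors the observed covariances equal the true-score covariances, so only the own-variance terms attenuate.
True-score variance = [0.89 + 0.67 + 0.77 + 0.66] + 5.52 = 2.99 + 5.52 = 8.51.
Reliability = 8.51 / 9.52 = 0.894.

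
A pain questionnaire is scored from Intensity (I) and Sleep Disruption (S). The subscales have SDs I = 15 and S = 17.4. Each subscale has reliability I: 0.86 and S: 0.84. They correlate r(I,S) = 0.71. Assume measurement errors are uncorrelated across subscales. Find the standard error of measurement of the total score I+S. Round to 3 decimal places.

8.941

Var(total) = 527.76 + 370.62 = 898.38.
True-score variance = 447.818 + 370.62 = 818.438, so reliability = 0.9110.
Error variance = 898.38 − 818.438 = 79.9416; SEM = √79.9416 = 8.941.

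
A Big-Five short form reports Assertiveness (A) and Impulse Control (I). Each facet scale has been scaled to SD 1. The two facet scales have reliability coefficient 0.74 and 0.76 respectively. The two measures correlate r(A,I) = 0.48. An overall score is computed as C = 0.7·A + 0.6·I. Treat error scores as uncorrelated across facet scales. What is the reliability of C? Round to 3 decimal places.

Var(C) = 0.7² + 0.6² + 2·[0.42·0.48] = 0.85 + 0.4032 = 1.2532.
Under uncorrelated errors the observed covariances equal the true-score covariances, so only the own-variance terms attenuate.
True-score variance = [0.7²·0.74 + 0.6²·0.76] + 0.4032 = 0.6362 + 0.4032 = 1.0394.
Reliability = 1.0394 / 1.2532 = 0.829.

0.829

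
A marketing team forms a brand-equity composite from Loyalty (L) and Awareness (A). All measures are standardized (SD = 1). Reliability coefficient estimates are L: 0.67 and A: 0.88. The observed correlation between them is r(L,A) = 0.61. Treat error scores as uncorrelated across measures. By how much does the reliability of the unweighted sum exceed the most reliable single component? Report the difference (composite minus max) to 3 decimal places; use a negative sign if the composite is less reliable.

-0.020

Var(sum) = 2 + 1.22 = 3.22; true-score variance = 1.55 + 1.22 = 2.77; composite reliability = 0.8602.
Max component reliability = 0.8800.
Difference = 0.8602 − 0.8800 = -0.020.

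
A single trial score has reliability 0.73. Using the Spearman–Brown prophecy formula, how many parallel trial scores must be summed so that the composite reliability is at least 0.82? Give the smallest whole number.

k ≥ ρ*(1−ρ₁)/(ρ₁(1−ρ*)) = 0.82·0.27 / (0.73·0.18) = 1.685.
Smallest integer k = 2.

2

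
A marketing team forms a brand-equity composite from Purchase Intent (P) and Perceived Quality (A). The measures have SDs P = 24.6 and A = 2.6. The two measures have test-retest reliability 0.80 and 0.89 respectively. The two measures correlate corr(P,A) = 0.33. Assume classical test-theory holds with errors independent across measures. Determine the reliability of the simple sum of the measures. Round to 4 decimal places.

0.8138

Var(P+A) = 24.6² + 2.6² + 2·[24.6·2.6·0.33] = 611.92 + 42.2136 = 654.134.
With uncorrelated errors the cross-covariances are all true-score covariance, so they carry over unchanged; only the diagonal terms shrink to ρᵢσᵢ².
True-score variance = [24.6²·0.80 + 2.6²·0.89] + 42.2136 = 490.144 + 42.2136 = 532.358.
Reliability = 532.358 / 654.134 = 0.8138.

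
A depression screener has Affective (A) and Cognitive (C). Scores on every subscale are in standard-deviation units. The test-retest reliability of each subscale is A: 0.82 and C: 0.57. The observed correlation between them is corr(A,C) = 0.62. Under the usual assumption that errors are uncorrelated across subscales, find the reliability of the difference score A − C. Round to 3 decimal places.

Var(A−C) = 1 + 1 − 2·0.62 = 2 − 1.24 = 0.76.
With uncorrelated errors the cross-covariances are all true-score covariance, so they carry over unchanged; only the diagonal terms shrink to ρᵢσᵢ².
True-score variance = [0.82 + 0.57] − 1.24 = 1.39 − 1.24 = 0.15.
Reliability = 0.15 / 0.76 = 0.197.

0.197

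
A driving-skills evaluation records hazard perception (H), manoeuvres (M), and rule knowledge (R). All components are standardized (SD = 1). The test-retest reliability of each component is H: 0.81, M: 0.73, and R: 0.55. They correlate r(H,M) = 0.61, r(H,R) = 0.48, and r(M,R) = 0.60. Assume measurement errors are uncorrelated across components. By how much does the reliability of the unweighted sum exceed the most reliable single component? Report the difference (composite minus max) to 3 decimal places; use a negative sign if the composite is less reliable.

Var(sum) = 3 + 3.38 = 6.38; true-score variance = 2.09 + 3.38 = 5.47; composite reliability = 0.8574.
Max component reliability = 0.8100.
Difference = 0.8574 − 0.8100 = 0.047.

0.047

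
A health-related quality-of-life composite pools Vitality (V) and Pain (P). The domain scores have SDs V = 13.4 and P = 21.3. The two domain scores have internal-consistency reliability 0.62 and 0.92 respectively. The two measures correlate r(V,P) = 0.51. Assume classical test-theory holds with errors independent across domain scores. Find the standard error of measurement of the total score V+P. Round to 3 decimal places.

Var(total) = 633.25 + 291.128 = 924.378.
True-score variance = 528.722 + 291.128 = 819.85, so reliability = 0.8869.
Error variance = 924.378 − 819.85 = 104.528; SEM = √104.528 = 10.224.

10.224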